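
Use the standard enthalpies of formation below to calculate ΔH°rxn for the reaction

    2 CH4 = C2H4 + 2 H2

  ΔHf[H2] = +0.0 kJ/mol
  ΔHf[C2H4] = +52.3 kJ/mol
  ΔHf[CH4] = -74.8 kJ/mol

Products: 1·(+52.3) + 2·(+0.0) = +52.3
Reactants: 2·(-74.8) = -149.6
ΔH°rxn = (+52.3) − (-149.6) = 201.9 kJ/mol

ΔH°rxn = 201.9 kJ/mol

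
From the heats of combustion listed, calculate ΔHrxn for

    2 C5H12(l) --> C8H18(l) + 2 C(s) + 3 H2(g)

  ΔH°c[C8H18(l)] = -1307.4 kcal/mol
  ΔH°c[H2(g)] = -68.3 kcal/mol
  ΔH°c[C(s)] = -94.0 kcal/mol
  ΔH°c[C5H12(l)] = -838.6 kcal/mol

With combustion enthalpies, reactants minus products:
= [2·(-838.6)] − [1·(-1307.4) + 2·(-94.0) + 3·(-68.3)]
= 23.1 kcal/mol

ΔHrxn = 23.1 kcal/mol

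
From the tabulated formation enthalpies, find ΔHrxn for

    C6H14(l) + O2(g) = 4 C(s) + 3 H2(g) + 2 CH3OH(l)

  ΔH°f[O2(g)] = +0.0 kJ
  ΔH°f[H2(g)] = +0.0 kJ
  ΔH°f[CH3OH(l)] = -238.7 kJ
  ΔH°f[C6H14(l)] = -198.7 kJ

ΔHrxn = -278.7 kJ

Products: 4·(+0.0) + 3·(+0.0) + 2·(-238.7) = -477.4
Reactants: 1·(-198.7) + 1·(+0.0) = -198.7
ΔHrxn = (-477.4) − (-198.7) = -278.7 kJ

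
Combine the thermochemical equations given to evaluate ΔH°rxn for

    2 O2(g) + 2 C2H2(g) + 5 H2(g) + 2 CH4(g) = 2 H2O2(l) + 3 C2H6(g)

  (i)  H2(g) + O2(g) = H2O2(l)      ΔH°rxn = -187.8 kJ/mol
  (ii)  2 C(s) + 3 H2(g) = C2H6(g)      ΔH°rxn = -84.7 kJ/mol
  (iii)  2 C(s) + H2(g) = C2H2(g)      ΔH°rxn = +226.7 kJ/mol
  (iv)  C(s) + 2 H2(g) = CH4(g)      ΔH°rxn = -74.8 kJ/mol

ΔH°rxn = -933.5 kJ/mol

(i) × 2 (×2 to match 2 H2O2(l) in the target): (2)·(-187.8) = -375.6 kJ/mol
(ii) × 3 (×3 to match 3 C2H6(g) in the target): (3)·(-84.7) = -254.1 kJ/mol
(iii) reversed and × 2 (C2H2(g) must end up as a reactant; ×2 to match 2 C2H2(g) in the target): (-2)·(+226.7) = -453.4 kJ/mol
(iv) reversed and × 2 (reverse to put CH4(g) on the reactant side; scale by 2 for the 2 CH4(g)): (-2)·(-74.8) = +149.6 kJ/mol
By Hess's law, ΔH°rxn = (-375.6) + (-254.1) + (-453.4) + (+149.6) = -933.5 kJ/mol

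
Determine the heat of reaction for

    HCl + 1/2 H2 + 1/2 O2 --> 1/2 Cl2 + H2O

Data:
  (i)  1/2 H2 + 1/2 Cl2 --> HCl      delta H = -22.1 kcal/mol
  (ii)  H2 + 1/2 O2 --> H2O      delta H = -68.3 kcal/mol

delta H = -46.2 kcal/mol

(i) reversed (reverse to put HCl on the reactant side): +22.1 kcal/mol
(ii) as written (H2O already on the product side): -68.3 kcal/mol
Summing the manipulated equations, delta H = (-1)·(-22.1) + (1)·(-68.3) = -46.2 kcal/mol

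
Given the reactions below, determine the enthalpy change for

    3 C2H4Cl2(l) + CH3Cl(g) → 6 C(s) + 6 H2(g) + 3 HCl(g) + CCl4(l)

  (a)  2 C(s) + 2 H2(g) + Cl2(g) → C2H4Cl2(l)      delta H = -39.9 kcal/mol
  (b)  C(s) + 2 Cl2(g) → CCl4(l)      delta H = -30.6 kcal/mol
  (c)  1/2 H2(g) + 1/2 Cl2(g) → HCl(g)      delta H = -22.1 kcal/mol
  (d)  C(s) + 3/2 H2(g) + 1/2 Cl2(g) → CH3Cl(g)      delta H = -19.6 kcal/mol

(a) reversed and × 3 (reverse to put C2H4Cl2(l) on the reactant side; ×3 to match 3 C2H4Cl2(l) in the target): (-3)·(-39.9) = +119.7 kcal/mol
(b) as written (CCl4(l) already on the product side): -30.6 kcal/mol
(c) × 3 (×3 to match 3 HCl(g) in the target): (3)·(-22.1) = -66.3 kcal/mol
(d) reversed (reverse to put CH3Cl(g) on the reactant side): +19.6 kcal/mol
delta H = (+119.7) + (-30.6) + (-66.3) + (+19.6) = 42.4 kcal/mol

delta H = 42.4 kcal/mol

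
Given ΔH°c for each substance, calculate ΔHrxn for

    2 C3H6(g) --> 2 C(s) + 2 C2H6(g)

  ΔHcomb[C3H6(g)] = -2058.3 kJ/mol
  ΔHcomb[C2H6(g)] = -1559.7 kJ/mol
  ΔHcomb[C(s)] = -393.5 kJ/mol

With combustion enthalpies, reactants minus products:
= [2·(-2058.3)] − [2·(-393.5) + 2·(-1559.7)]
= -210.2 kJ/mol

ΔHrxn = -210.2 kJ/mol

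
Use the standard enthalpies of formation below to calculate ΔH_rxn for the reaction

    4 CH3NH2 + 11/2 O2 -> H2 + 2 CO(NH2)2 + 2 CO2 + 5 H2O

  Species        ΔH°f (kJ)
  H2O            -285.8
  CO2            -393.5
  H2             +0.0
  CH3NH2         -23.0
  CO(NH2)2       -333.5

ΔH_rxn = -2791.0 kJ

Products: 1·(+0.0) + 2·(-333.5) + 2·(-393.5) + 5·(-285.8) = -2883.0
Reactants: 4·(-23.0) + 11/2·(+0.0) = -92.0
ΔH_rxn = (-2883.0) − (-92.0) = -2791.0 kJ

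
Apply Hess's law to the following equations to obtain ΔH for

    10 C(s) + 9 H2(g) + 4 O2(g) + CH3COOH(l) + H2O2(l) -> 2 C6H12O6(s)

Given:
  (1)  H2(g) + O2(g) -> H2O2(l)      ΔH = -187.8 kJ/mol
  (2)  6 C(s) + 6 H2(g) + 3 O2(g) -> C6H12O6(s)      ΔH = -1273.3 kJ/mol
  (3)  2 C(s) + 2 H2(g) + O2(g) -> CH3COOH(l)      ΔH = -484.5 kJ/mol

(1) reversed (reverse to put H2O2(l) on the reactant side): +187.8 kJ/mol
(2) × 2 (×2 to match 2 C6H12O6(s) in the target): (2)·(-1273.3) = -2546.6 kJ/mol
(3) reversed (reverse to put CH3COOH(l) on the reactant side): +484.5 kJ/mol
ΔH = (+187.8) + (-2546.6) + (+484.5) = -1874.3 kJ/mol

ΔH = -1874.3 kJ/mol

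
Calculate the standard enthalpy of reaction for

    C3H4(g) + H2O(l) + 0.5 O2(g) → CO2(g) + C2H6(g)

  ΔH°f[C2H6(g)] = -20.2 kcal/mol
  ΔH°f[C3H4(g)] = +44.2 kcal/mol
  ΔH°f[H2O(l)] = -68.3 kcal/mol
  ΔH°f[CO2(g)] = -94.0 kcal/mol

ΔH_rxn = -90.1 kcal/mol

ΔH°rxn = Σ nΔHf°(products) − Σ nΔHf°(reactants).
Products: 1·(-94.0) + 1·(-20.2) = -114.2
Reactants: 1·(+44.2) + 1·(-68.3) + 1/2·(+0.0) = -24.1
ΔH_rxn = (-114.2) − (-24.1) = -90.1 kcal/mol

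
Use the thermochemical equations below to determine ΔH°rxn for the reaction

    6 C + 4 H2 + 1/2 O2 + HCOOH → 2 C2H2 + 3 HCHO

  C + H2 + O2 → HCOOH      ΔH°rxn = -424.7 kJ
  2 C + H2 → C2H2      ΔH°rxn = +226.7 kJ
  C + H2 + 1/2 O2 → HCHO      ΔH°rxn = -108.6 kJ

equation 1 reversed: +424.7 kJ
equation 2 × 2: (2)·(+226.7) = +453.4 kJ
equation 3 × 3: (3)·(-108.6) = -325.8 kJ
Since enthalpy is a state function, ΔH°rxn = (-1)·(-424.7) + (2)·(+226.7) + (3)·(-108.6) = 552.3 kJ

ΔH°rxn = 552.3 kJ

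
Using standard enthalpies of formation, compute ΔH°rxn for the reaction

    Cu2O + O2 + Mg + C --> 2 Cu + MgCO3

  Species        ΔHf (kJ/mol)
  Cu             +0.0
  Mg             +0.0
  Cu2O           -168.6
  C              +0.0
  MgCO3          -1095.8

ΔH°rxn = -927.2 kJ/mol

ΔH°rxn = Σ nΔHf°(products) − Σ nΔHf°(reactants).
Products: 2·(+0.0) + 1·(-1095.8) = -1095.8
Reactants: 1·(-168.6) + 1·(+0.0) + 1·(+0.0) + 1·(+0.0) = -168.6
ΔH°rxn = (-1095.8) − (-168.6) = -927.2 kJ/mol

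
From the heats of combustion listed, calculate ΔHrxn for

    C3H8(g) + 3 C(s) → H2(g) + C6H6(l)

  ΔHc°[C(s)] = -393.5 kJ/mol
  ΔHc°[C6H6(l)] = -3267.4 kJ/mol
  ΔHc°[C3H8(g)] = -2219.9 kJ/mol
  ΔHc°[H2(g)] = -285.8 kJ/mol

With combustion enthalpies, reactants minus products:
= [1·(-2219.9) + 3·(-393.5)] − [1·(-285.8) + 1·(-3267.4)]
= 152.8 kJ/mol

ΔHrxn = 152.8 kJ/mol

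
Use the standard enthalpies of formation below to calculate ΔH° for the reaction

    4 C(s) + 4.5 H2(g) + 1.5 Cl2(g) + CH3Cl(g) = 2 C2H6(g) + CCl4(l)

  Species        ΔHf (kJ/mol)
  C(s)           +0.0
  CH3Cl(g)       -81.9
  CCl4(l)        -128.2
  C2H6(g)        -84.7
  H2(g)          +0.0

ΔH° = -215.7 kJ/mol

Products: 2·(-84.7) + 1·(-128.2) = -297.6
Reactants: 4·(+0.0) + 9/2·(+0.0) + 3/2·(+0.0) + 1·(-81.9) = -81.9
ΔH° = (-297.6) − (-81.9) = -215.7 kJ/mol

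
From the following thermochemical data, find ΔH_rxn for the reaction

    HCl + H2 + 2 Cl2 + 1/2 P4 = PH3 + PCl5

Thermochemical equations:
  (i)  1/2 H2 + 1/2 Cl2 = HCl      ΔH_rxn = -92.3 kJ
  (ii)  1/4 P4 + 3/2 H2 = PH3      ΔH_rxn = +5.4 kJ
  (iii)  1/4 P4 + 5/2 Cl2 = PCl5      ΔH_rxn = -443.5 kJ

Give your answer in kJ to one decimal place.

ΔH_rxn = -345.8 kJ

(i) reversed (reverse to put HCl on the reactant side): +92.3 kJ
(ii) as written (PH3 already on the product side): +5.4 kJ
(iii) as written (PCl5 already on the product side): -443.5 kJ
Summing the manipulated equations, ΔH_rxn = (+92.3) + (+5.4) + (-443.5) = -345.8 kJ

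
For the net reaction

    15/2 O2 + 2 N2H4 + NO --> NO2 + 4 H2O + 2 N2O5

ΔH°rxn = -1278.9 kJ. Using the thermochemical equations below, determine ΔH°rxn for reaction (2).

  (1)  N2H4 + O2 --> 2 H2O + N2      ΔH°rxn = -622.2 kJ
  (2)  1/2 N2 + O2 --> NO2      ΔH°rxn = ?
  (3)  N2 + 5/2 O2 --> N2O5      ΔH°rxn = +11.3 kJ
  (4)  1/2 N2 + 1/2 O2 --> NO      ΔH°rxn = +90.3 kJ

(1) × 2 (scale by 2 for the 2 N2H4): (2)·(-622.2) = -1244.4 kJ
(2) as written (NO2 already on the product side): contributes x
(3) × 2 (scale by 2 for the 2 N2O5): (2)·(+11.3) = +22.6 kJ
(4) reversed (reverse to put NO on the reactant side): -90.3 kJ
-1278.9 = (-1244.4) + (+22.6) + (-90.3) + x
x = (-1278.9 − (-1312.1)) / (1) = 33.2 kJ

ΔH°rxn = 33.2 kJ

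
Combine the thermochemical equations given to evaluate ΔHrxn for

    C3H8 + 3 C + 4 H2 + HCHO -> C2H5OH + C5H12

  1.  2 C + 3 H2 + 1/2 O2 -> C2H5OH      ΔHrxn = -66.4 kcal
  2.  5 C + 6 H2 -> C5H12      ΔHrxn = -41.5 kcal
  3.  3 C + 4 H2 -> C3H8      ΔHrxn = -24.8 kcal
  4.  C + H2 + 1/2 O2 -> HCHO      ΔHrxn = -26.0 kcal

eq. 1 as written: -66.4 kcal
eq. 2 as written: -41.5 kcal
eq. 3 reversed: +24.8 kcal
eq. 4 reversed: +26.0 kcal
Since enthalpy is a state function, ΔHrxn = (1)·(-66.4) + (1)·(-41.5) + (-1)·(-24.8) + (-1)·(-26.0) = -57.1 kcal

ΔHrxn = -57.1 kcal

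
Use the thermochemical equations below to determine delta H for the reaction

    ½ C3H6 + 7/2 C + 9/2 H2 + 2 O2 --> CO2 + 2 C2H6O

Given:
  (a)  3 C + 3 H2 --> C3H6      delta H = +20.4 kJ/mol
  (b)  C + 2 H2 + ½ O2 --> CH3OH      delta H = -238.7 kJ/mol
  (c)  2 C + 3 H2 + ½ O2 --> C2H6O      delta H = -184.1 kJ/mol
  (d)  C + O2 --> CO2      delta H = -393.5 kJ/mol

delta H = -771.9 kJ/mol

(a) reversed and × 1/2: (-1/2)·(+20.4) = -10.2 kJ/mol
(b): not needed.
(c) × 2: (2)·(-184.1) = -368.2 kJ/mol
(d) as written: -393.5 kJ/mol
Combining the equations, delta H = (-1/2)·(+20.4) + (2)·(-184.1) + (1)·(-393.5) = -771.9 kJ/mol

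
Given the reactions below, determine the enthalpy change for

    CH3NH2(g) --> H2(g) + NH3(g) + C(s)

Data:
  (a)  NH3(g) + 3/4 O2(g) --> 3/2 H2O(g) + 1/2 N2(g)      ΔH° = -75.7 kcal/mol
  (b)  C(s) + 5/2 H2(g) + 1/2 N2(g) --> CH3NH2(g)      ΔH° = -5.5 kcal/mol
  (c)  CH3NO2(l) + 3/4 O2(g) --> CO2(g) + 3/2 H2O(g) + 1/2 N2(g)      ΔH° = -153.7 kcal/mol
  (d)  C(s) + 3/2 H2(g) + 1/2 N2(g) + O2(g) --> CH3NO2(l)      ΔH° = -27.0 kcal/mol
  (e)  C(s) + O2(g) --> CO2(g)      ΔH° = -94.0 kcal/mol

(a) reversed (reverse to put NH3(g) on the product side): +75.7 kcal/mol
(b) reversed (reverse to put CH3NH2(g) on the reactant side): +5.5 kcal/mol
(c) as written: -153.7 kcal/mol
(d) as written: -27.0 kcal/mol
(e) reversed: +94.0 kcal/mol
Summing the manipulated equations, ΔH° = (-1)·(-75.7) + (-1)·(-5.5) + (1)·(-153.7) + (1)·(-27.0) + (-1)·(-94.0) = -5.5 kcal/mol

ΔH° = -5.5 kcal/mol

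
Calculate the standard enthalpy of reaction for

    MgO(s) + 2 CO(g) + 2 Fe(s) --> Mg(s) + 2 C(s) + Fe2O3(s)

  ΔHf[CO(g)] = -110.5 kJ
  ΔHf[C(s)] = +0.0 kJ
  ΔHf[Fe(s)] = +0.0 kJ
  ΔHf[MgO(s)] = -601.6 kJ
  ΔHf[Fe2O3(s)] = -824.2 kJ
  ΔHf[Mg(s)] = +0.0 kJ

ΔHrxn = -1.6 kJ

Products: 1·(+0.0) + 2·(+0.0) + 1·(-824.2) = -824.2
Reactants: 1·(-601.6) + 2·(-110.5) + 2·(+0.0) = -822.6
ΔHrxn = (-824.2) − (-822.6) = -1.6 kJ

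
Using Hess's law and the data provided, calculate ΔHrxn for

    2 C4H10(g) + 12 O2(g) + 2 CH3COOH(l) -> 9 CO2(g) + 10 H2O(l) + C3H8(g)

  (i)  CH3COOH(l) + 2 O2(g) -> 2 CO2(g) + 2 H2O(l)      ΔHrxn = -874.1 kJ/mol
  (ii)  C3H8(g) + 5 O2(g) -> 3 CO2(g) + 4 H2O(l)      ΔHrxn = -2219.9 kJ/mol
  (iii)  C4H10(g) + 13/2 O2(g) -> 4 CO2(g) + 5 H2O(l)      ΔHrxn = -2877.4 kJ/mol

(i) × 2: (2)·(-874.1) = -1748.2 kJ/mol
(ii) reversed: +2219.9 kJ/mol
(iii) × 2: (2)·(-2877.4) = -5754.8 kJ/mol
Since enthalpy is a state function, ΔHrxn = (-1748.2) + (+2219.9) + (-5754.8) = -5283.1 kJ/mol

ΔHrxn = -5283.1 kJ/mol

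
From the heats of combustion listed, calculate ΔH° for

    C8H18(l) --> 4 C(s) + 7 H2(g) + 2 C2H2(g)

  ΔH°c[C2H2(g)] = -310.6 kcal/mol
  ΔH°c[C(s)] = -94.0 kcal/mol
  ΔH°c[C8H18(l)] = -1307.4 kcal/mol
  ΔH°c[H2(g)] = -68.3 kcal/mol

With combustion enthalpies, reactants minus products:
= [1·(-1307.4)] − [4·(-94.0) + 7·(-68.3) + 2·(-310.6)]
= 167.9 kcal/mol

ΔH° = 167.9 kcal/mol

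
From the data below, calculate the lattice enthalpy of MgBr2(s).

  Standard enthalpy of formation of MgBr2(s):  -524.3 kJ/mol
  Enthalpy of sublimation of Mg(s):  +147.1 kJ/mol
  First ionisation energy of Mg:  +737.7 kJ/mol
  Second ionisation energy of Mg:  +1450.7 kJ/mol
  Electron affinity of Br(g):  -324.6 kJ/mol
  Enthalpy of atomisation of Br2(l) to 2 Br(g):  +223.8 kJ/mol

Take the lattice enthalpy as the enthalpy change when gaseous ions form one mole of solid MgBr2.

U = -2434.4 kJ/mol

ΔHf° = 1·ΔHsub + 1·(ΣIE) + 1·D(Br2) + 2·EA + U
-524.3 = 1·(+147.1) + 1·(+2188.4) + 1·(+223.8) + 2·(-324.6) + U
U = -524.3 − (+1910.1) = -2434.4 kJ/mol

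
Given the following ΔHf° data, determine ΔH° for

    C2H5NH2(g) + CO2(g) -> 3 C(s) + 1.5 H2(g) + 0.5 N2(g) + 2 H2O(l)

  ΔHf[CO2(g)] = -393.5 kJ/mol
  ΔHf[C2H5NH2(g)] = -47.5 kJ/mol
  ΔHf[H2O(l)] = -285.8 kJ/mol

ΔH°rxn = Σ nΔHf°(products) − Σ nΔHf°(reactants).
Products: 3·(+0.0) + 3/2·(+0.0) + 1/2·(+0.0) + 2·(-285.8) = -571.6
Reactants: 1·(-47.5) + 1·(-393.5) = -441.0
ΔH° = (-571.6) − (-441.0) = -130.6 kJ/mol

ΔH° = -130.6 kJ/mol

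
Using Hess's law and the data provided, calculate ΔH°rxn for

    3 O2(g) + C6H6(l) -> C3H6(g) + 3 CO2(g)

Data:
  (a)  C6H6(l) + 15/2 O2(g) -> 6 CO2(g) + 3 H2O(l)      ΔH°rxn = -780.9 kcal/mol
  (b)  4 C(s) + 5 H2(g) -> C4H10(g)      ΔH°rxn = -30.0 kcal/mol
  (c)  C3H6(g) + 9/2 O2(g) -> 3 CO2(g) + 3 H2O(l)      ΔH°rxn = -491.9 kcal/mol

(a) as written: -780.9 kcal/mol
(b): not needed.
(c) reversed: +491.9 kcal/mol
Summing the manipulated equations, ΔH°rxn = (1)·(-780.9) + (-1)·(-491.9) = -289.0 kcal/mol

ΔH°rxn = -289.0 kcal/mol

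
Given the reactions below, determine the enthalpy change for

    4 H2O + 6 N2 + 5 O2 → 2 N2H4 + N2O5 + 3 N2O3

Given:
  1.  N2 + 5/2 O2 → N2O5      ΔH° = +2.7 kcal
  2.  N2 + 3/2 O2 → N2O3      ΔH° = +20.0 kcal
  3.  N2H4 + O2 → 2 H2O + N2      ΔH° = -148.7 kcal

eq. 1 as written: +2.7 kcal
eq. 2 × 3: (3)·(+20.0) = +60.0 kcal
eq. 3 reversed and × 2: (-2)·(-148.7) = +297.4 kcal
ΔH° = (+2.7) + (+60.0) + (+297.4) = 360.1 kcal

ΔH° = 360.1 kcal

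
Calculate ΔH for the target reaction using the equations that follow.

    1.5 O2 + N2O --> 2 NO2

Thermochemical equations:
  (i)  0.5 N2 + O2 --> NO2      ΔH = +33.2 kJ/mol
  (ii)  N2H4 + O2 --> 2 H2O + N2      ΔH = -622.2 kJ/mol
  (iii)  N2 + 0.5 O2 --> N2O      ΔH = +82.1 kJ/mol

(i) × 2 (×2 to match 2 NO2 in the target): (2)·(+33.2) = +66.4 kJ/mol
(ii): not needed (N2H4 appears nowhere else).
(iii) reversed (N2O must end up as a reactant): -82.1 kJ/mol
ΔH = (2)·(+33.2) + (-1)·(+82.1) = -15.7 kJ/mol

ΔH = -15.7 kJ/mol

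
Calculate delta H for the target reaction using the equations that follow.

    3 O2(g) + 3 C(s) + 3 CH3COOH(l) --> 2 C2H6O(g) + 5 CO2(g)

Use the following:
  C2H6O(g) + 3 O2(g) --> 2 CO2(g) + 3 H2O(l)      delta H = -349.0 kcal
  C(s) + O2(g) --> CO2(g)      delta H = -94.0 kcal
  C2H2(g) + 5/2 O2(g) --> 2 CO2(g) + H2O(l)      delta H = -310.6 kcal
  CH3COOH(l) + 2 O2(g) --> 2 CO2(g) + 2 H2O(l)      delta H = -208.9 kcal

delta H = -210.7 kcal

equation 1 reversed and × 2: (-2)·(-349.0) = +698.0 kcal
equation 2 × 3: (3)·(-94.0) = -282.0 kcal
equation 3: not needed.
equation 4 × 3: (3)·(-208.9) = -626.7 kcal
delta H = (-2)·(-349.0) + (3)·(-94.0) + (3)·(-208.9) = -210.7 kcal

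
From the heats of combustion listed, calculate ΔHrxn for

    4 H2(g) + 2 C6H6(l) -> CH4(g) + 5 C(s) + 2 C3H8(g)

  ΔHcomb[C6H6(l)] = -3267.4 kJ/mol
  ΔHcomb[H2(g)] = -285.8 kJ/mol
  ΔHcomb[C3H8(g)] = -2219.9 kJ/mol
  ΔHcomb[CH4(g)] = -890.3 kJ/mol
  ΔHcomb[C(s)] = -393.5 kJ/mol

ΔHrxn = -380.4 kJ/mol

With combustion enthalpies, reactants minus products:
= [4·(-285.8) + 2·(-3267.4)] − [1·(-890.3) + 5·(-393.5) + 2·(-2219.9)]
= -380.4 kJ/mol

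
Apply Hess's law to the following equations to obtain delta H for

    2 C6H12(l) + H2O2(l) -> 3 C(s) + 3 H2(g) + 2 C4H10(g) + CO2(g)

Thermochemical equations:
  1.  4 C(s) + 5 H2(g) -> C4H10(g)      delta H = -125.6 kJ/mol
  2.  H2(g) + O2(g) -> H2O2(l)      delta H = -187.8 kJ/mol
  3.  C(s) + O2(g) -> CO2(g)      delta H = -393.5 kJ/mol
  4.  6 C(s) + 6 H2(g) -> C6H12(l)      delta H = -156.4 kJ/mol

delta H = -144.1 kJ/mol

eq. 1 × 2: (2)·(-125.6) = -251.2 kJ/mol
eq. 2 reversed: +187.8 kJ/mol
eq. 3 as written: -393.5 kJ/mol
eq. 4 reversed and × 2: (-2)·(-156.4) = +312.8 kJ/mol
Since enthalpy is a state function, delta H = (2)·(-125.6) + (-1)·(-187.8) + (1)·(-393.5) + (-2)·(-156.4) = -144.1 kJ/mol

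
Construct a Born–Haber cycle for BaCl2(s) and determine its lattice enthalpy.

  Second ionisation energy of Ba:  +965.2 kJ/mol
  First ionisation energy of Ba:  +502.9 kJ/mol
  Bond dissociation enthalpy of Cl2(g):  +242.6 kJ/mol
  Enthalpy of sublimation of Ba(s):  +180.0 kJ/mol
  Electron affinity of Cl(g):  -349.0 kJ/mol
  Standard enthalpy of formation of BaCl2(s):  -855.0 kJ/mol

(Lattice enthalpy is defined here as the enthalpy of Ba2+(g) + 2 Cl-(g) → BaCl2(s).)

ΔHf° = 1·ΔHsub + 1·(ΣIE) + 1·D(Cl2) + 2·EA + U
-855.0 = 1·(+180.0) + 1·(+1468.1) + 1·(+242.6) + 2·(-349.0) + U
U = -855.0 − (+1192.7) = -2047.7 kJ/mol

U = -2047.7 kJ/mol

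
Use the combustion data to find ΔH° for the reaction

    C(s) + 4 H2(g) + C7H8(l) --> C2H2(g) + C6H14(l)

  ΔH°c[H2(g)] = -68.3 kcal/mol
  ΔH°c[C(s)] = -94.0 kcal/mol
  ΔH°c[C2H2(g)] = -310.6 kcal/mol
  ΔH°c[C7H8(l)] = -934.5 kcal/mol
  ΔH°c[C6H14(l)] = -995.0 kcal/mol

ΔH° = 3.9 kcal/mol

With combustion enthalpies, reactants minus products:
= [1·(-94.0) + 4·(-68.3) + 1·(-934.5)] − [1·(-310.6) + 1·(-995.0)]
= 3.9 kcal/mol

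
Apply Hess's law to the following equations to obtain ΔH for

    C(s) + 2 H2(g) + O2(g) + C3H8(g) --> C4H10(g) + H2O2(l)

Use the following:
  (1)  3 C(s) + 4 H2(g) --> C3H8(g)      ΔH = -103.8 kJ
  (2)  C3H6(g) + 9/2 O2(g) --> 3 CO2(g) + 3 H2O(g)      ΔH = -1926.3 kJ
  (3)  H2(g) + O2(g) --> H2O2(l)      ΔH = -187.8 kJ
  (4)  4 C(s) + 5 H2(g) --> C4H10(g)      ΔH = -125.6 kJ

ΔH = -209.6 kJ

(1) reversed (reverse to put C3H8(g) on the reactant side): +103.8 kJ
(2): not needed (H2O(g) appears nowhere else).
(3) as written (H2O2(l) already on the product side): -187.8 kJ
(4) as written (C4H10(g) already on the product side): -125.6 kJ
ΔH = (+103.8) + (-187.8) + (-125.6) = -209.6 kJ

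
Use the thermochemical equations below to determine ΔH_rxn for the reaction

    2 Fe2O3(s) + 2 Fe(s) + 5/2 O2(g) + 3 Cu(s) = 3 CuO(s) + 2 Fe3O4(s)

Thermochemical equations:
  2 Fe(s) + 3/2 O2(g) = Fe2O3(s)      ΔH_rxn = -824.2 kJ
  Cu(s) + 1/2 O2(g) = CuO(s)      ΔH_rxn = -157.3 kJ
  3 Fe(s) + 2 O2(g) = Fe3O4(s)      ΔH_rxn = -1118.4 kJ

ΔH_rxn = -1060.3 kJ

equation 1 reversed and × 2: (-2)·(-824.2) = +1648.4 kJ
equation 2 × 3: (3)·(-157.3) = -471.9 kJ
equation 3 × 2: (2)·(-1118.4) = -2236.8 kJ
ΔH_rxn = (+1648.4) + (-471.9) + (-2236.8) = -1060.3 kJ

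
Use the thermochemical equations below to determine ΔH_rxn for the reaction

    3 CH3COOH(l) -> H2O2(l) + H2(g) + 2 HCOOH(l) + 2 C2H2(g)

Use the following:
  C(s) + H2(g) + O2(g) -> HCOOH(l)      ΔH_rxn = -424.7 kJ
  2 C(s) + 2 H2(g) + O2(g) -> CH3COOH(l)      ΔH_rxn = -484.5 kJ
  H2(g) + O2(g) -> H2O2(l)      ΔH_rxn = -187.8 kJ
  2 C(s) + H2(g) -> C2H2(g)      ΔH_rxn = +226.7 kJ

equation 1 × 2 (scale by 2 for the 2 HCOOH(l)): (2)·(-424.7) = -849.4 kJ
equation 2 reversed and × 3 (reverse to put CH3COOH(l) on the reactant side; ×3 to match 3 CH3COOH(l) in the target): (-3)·(-484.5) = +1453.5 kJ
equation 3 as written (H2O2(l) already on the product side): -187.8 kJ
equation 4 × 2 (×2 to match 2 C2H2(g) in the target): (2)·(+226.7) = +453.4 kJ
ΔH_rxn = (2)·(-424.7) + (-3)·(-484.5) + (1)·(-187.8) + (2)·(+226.7) = 869.7 kJ

ΔH_rxn = 869.7 kJ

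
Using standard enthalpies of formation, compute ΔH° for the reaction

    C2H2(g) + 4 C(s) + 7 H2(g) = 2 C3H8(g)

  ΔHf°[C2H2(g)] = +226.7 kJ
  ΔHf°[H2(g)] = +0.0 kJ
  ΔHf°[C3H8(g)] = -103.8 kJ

ΔH°rxn = Σ nΔHf°(products) − Σ nΔHf°(reactants).
Products: 2·(-103.8) = -207.6
Reactants: 1·(+226.7) + 4·(+0.0) + 7·(+0.0) = +226.7
ΔH° = (-207.6) − (+226.7) = -434.3 kJ

ΔH° = -434.3 kJ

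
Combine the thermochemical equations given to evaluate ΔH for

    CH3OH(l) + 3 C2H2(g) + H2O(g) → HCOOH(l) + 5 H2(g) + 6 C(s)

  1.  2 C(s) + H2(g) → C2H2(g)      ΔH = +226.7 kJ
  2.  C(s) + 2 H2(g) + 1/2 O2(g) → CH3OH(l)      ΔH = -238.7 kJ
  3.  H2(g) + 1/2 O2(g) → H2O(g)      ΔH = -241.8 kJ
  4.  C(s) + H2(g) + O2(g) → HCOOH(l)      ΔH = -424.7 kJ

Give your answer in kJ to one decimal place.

eq. 1 reversed and × 3 (C2H2(g) must end up as a reactant; ×3 to match 3 C2H2(g) in the target): (-3)·(+226.7) = -680.1 kJ
eq. 2 reversed (reverse to put CH3OH(l) on the reactant side): +238.7 kJ
eq. 3 reversed (reverse to put H2O(g) on the reactant side): +241.8 kJ
eq. 4 as written (HCOOH(l) already on the product side): -424.7 kJ
ΔH = (-680.1) + (+238.7) + (+241.8) + (-424.7) = -624.3 kJ

ΔH = -624.3 kJ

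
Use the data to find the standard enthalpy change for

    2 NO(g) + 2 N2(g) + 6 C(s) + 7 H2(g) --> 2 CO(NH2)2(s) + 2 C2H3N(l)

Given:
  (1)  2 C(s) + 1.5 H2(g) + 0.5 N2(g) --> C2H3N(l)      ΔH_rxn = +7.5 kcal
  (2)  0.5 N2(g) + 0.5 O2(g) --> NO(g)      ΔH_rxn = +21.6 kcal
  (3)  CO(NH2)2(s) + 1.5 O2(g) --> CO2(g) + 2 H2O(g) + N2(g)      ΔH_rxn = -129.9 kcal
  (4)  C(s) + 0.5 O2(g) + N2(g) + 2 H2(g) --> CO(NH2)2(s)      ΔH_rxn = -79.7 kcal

(1) × 2 (scale by 2 for the 2 C2H3N(l)): (2)·(+7.5) = +15.0 kcal
(2) reversed and × 2 (NO(g) must end up as a reactant; ×2 to match 2 NO(g) in the target): (-2)·(+21.6) = -43.2 kcal
(3): not needed (H2O(g) appears nowhere else).
(4) × 2: (2)·(-79.7) = -159.4 kcal
Since enthalpy is a state function, ΔH_rxn = (+15.0) + (-43.2) + (-159.4) = -187.6 kcal

ΔH_rxn = -187.6 kcal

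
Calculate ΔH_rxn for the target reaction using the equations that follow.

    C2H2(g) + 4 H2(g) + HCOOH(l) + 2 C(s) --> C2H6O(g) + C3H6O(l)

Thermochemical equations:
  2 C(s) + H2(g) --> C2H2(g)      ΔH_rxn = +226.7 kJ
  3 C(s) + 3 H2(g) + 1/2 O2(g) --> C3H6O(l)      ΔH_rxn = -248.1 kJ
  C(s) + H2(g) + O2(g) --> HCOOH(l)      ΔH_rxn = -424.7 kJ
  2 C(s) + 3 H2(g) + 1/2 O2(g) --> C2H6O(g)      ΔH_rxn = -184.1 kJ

ΔH_rxn = -234.2 kJ

equation 1 reversed (C2H2(g) must end up as a reactant): -226.7 kJ
equation 2 as written (C3H6O(l) already on the product side): -248.1 kJ
equation 3 reversed (reverse to put HCOOH(l) on the reactant side): +424.7 kJ
equation 4 as written (C2H6O(g) already on the product side): -184.1 kJ
Since enthalpy is a state function, ΔH_rxn = (-1)·(+226.7) + (1)·(-248.1) + (-1)·(-424.7) + (1)·(-184.1) = -234.2 kJ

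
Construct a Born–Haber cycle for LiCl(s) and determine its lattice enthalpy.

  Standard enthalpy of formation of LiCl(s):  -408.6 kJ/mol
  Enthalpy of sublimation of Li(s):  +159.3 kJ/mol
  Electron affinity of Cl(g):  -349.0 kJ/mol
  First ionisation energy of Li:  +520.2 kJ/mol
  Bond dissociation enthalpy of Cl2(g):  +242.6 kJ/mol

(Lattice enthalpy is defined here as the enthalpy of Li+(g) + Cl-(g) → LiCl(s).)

ΔHf° = 1·ΔHsub + 1·(ΣIE) + 1/2·D(Cl2) + 1·EA + U
-408.6 = 1·(+159.3) + 1·(+520.2) + 1/2·(+242.6) + 1·(-349.0) + U
U = -408.6 − (+451.8) = -860.4 kJ/mol

U = -860.4 kJ/mol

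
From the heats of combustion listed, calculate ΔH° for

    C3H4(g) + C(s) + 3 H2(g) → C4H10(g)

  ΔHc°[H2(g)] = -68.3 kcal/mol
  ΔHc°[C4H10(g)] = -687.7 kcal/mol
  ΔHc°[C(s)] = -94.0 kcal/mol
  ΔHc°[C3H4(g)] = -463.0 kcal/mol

With combustion enthalpies, reactants minus products:
= [1·(-463.0) + 1·(-94.0) + 3·(-68.3)] − [1·(-687.7)]
= -74.2 kcal/mol

ΔH° = -74.2 kcal/mol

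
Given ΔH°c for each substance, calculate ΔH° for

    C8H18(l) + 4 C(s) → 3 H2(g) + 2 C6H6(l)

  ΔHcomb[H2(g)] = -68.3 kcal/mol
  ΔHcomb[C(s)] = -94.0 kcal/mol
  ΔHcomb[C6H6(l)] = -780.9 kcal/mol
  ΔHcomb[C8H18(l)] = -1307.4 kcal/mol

ΔH° = 83.3 kcal/mol

With combustion enthalpies, reactants minus products:
= [1·(-1307.4) + 4·(-94.0)] − [3·(-68.3) + 2·(-780.9)]
= 83.3 kcal/mol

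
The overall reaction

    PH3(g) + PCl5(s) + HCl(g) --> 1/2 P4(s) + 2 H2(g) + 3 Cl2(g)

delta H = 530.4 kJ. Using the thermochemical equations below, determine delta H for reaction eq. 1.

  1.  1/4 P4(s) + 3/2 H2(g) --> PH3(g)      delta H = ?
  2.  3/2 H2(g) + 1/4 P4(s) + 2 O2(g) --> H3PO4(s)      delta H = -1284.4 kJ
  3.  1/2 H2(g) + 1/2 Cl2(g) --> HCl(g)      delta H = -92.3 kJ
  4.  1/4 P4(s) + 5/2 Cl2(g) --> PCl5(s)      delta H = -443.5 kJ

delta H = 5.4 kJ

eq. 1 reversed: contributes −x
eq. 2: not needed.
eq. 3 reversed: +92.3 kJ
eq. 4 reversed: +443.5 kJ
+530.4 = (+92.3) + (+443.5) − x
x = (+530.4 − (+535.8)) / (-1) = 5.4 kJ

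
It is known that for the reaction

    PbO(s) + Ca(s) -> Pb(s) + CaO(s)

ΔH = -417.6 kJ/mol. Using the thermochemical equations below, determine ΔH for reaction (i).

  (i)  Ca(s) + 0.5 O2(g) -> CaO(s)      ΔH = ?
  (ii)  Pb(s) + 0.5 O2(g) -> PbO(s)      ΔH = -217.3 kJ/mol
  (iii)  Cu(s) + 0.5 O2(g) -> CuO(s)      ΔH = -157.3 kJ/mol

(i) as written (CaO(s) already on the product side): contributes x
(ii) reversed (PbO(s) must end up as a reactant): +217.3 kJ/mol
(iii): not needed (CuO(s) appears nowhere else).
-417.6 = (+217.3) + x
x = (-417.6 − (+217.3)) / (1) = -634.9 kJ/mol

ΔH = -634.9 kJ/mol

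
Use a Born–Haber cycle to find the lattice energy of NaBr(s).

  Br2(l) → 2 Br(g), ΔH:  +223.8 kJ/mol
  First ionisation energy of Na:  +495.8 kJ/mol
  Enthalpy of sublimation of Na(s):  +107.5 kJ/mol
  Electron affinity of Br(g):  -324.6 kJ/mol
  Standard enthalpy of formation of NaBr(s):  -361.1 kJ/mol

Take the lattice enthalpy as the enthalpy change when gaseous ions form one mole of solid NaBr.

ΔHf° = 1·ΔHsub + 1·(ΣIE) + 1/2·D(Br2) + 1·EA + U
-361.1 = 1·(+107.5) + 1·(+495.8) + 1/2·(+223.8) + 1·(-324.6) + U
U = -361.1 − (+390.6) = -751.7 kJ/mol

U = -751.7 kJ/mol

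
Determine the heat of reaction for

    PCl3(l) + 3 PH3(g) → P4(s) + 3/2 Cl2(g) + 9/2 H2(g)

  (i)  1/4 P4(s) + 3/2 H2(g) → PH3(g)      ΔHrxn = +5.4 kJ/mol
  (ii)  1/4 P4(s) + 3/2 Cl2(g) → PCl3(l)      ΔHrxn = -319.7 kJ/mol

(i) reversed and × 3: (-3)·(+5.4) = -16.2 kJ/mol
(ii) reversed: +319.7 kJ/mol
Combining the equations, ΔHrxn = (-16.2) + (+319.7) = 303.5 kJ/mol

ΔHrxn = 303.5 kJ/mol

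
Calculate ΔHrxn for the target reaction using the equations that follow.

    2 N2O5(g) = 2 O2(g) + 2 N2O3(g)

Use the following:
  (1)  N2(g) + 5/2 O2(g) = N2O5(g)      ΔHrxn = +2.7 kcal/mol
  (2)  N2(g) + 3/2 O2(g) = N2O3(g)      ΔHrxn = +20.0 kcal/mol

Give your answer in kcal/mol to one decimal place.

(1) reversed and × 2 (reverse to put N2O5(g) on the reactant side; scale by 2 for the 2 N2O5(g)): (-2)·(+2.7) = -5.4 kcal/mol
(2) × 2 (scale by 2 for the 2 N2O3(g)): (2)·(+20.0) = +40.0 kcal/mol
Combining the equations, ΔHrxn = (-2)·(+2.7) + (2)·(+20.0) = 34.6 kcal/mol

ΔHrxn = 34.6 kcal/mol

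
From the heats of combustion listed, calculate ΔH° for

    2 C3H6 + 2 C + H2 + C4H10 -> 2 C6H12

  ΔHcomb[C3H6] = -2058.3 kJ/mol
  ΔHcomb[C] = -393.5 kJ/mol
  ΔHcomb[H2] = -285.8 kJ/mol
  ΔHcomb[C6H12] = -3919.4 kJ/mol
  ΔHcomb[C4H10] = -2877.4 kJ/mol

ΔH° = -228.0 kJ/mol

With combustion enthalpies, reactants minus products:
= [2·(-2058.3) + 2·(-393.5) + 1·(-285.8) + 1·(-2877.4)] − [2·(-3919.4)]
= -228.0 kJ/mol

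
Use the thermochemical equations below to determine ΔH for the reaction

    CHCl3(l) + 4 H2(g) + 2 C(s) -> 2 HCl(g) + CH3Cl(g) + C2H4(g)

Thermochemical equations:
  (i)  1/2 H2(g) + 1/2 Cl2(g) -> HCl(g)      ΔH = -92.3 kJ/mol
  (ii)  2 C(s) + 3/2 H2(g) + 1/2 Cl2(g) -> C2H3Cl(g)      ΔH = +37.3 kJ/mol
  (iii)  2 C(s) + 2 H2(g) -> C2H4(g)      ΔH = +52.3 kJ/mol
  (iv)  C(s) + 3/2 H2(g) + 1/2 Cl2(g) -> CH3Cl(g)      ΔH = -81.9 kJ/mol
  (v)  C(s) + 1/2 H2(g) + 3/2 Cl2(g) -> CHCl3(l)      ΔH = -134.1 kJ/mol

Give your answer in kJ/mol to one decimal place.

(i) × 2 (×2 to match 2 HCl(g) in the target): (2)·(-92.3) = -184.6 kJ/mol
(ii): not needed (C2H3Cl(g) appears nowhere else).
(iii) as written (C2H4(g) already on the product side): +52.3 kJ/mol
(iv) as written (CH3Cl(g) already on the product side): -81.9 kJ/mol
(v) reversed (reverse to put CHCl3(l) on the reactant side): +134.1 kJ/mol
ΔH = (2)·(-92.3) + (1)·(+52.3) + (1)·(-81.9) + (-1)·(-134.1) = -80.1 kJ/mol

ΔH = -80.1 kJ/mol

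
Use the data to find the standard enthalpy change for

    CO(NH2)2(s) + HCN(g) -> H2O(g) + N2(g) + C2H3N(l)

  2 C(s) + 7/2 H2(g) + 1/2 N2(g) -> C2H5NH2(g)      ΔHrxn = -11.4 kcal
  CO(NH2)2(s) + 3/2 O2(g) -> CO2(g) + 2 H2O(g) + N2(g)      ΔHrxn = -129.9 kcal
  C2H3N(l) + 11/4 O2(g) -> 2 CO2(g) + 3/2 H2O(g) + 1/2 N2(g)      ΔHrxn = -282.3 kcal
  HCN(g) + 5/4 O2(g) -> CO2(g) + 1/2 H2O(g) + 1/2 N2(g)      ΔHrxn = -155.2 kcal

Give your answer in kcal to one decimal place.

equation 1: not needed.
equation 2 as written: -129.9 kcal
equation 3 reversed: +282.3 kcal
equation 4 as written: -155.2 kcal
By Hess's law, ΔHrxn = (1)·(-129.9) + (-1)·(-282.3) + (1)·(-155.2) = -2.8 kcal

ΔHrxn = -2.8 kcal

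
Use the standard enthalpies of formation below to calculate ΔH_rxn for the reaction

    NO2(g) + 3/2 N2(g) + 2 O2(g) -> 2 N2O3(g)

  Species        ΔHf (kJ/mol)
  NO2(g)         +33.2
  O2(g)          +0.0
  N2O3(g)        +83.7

ΔH°rxn = Σ nΔHf°(products) − Σ nΔHf°(reactants).
Products: 2·(+83.7) = +167.4
Reactants: 1·(+33.2) + 3/2·(+0.0) + 2·(+0.0) = +33.2
ΔH_rxn = (+167.4) − (+33.2) = 134.2 kJ/mol

ΔH_rxn = 134.2 kJ/mol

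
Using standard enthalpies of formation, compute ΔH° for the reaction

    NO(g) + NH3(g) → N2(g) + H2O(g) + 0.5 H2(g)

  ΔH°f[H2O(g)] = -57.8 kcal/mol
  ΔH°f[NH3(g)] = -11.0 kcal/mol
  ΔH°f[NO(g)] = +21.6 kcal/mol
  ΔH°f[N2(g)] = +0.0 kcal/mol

ΔH° = -68.4 kcal/mol

Products: 1·(+0.0) + 1·(-57.8) + 1/2·(+0.0) = -57.8
Reactants: 1·(+21.6) + 1·(-11.0) = +10.6
ΔH° = (-57.8) − (+10.6) = -68.4 kcal/mol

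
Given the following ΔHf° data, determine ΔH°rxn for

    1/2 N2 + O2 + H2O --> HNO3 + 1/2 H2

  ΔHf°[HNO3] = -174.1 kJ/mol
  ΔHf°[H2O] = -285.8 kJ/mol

Products: 1·(-174.1) + 1/2·(+0.0) = -174.1
Reactants: 1/2·(+0.0) + 1·(+0.0) + 1·(-285.8) = -285.8
ΔH°rxn = (-174.1) − (-285.8) = 111.7 kJ/mol

ΔH°rxn = 111.7 kJ/mol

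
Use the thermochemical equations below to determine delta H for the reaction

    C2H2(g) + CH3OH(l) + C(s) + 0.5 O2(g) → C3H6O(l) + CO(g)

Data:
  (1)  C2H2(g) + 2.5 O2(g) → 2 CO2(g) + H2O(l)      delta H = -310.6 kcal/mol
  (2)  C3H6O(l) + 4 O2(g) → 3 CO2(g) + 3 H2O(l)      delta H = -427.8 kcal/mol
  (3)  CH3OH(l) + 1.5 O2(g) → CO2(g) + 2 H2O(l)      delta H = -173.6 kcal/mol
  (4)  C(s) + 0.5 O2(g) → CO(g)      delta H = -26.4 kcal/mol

(1) as written: -310.6 kcal/mol
(2) reversed: +427.8 kcal/mol
(3) as written: -173.6 kcal/mol
(4) as written: -26.4 kcal/mol
Since enthalpy is a state function, delta H = (-310.6) + (+427.8) + (-173.6) + (-26.4) = -82.8 kcal/mol

delta H = -82.8 kcal/mol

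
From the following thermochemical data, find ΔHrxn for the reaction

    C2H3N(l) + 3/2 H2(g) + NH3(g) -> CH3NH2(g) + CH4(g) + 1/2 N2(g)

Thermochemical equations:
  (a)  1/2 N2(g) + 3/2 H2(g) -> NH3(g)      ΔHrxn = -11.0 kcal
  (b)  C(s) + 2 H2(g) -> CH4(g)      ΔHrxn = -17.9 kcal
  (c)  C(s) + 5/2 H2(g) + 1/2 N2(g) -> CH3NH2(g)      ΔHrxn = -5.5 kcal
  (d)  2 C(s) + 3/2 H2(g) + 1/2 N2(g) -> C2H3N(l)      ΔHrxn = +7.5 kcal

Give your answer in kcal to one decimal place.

ΔHrxn = -19.9 kcal

(a) reversed (NH3(g) must end up as a reactant): +11.0 kcal
(b) as written (CH4(g) already on the product side): -17.9 kcal
(c) as written (CH3NH2(g) already on the product side): -5.5 kcal
(d) reversed (C2H3N(l) must end up as a reactant): -7.5 kcal
ΔHrxn = (-1)·(-11.0) + (1)·(-17.9) + (1)·(-5.5) + (-1)·(+7.5) = -19.9 kcal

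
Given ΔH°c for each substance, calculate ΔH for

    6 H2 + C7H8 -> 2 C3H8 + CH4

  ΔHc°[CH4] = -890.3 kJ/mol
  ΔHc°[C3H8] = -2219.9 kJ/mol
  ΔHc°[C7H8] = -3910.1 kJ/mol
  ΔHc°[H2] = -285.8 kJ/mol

With combustion enthalpies, reactants minus products:
= [6·(-285.8) + 1·(-3910.1)] − [2·(-2219.9) + 1·(-890.3)]
= -294.8 kJ/mol

ΔH = -294.8 kJ/mol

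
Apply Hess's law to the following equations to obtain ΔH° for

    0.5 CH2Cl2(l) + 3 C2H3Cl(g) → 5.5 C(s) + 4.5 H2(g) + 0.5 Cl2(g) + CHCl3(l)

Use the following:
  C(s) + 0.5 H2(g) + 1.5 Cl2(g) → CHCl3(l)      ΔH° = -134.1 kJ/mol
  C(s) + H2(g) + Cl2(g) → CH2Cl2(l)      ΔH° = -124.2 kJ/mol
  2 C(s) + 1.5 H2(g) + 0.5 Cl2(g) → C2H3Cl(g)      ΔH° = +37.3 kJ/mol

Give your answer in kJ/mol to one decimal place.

ΔH° = -183.9 kJ/mol

equation 1 as written (CHCl3(l) already on the product side): -134.1 kJ/mol
equation 2 reversed and × 1/2 (CH2Cl2(l) must end up as a reactant; ×1/2 to match 1/2 CH2Cl2(l) in the target): (-1/2)·(-124.2) = +62.1 kJ/mol
equation 3 reversed and × 3 (C2H3Cl(g) must end up as a reactant; ×3 to match 3 C2H3Cl(g) in the target): (-3)·(+37.3) = -111.9 kJ/mol
Since enthalpy is a state function, ΔH° = (-134.1) + (+62.1) + (-111.9) = -183.9 kJ/mol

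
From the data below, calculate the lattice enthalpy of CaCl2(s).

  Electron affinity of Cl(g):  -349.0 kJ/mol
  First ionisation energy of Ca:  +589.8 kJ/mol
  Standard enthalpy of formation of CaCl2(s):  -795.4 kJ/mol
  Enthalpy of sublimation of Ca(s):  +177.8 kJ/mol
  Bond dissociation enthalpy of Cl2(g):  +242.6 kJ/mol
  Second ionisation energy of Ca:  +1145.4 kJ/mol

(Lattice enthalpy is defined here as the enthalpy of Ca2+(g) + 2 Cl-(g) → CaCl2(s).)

U = -2253.0 kJ/mol

ΔHf° = 1·ΔHsub + 1·(ΣIE) + 1·D(Cl2) + 2·EA + U
-795.4 = 1·(+177.8) + 1·(+1735.2) + 1·(+242.6) + 2·(-349.0) + U
U = -795.4 − (+1457.6) = -2253.0 kJ/mol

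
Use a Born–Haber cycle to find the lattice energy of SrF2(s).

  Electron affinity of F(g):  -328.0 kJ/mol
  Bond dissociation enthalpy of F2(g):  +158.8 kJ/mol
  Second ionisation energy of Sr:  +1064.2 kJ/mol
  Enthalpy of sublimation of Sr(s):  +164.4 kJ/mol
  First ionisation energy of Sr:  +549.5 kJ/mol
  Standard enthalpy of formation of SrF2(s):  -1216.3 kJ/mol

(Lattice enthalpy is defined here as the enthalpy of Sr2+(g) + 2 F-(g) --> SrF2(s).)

U = -2497.2 kJ/mol

ΔHf° = 1·ΔHsub + 1·(ΣIE) + 1·D(F2) + 2·EA + U
-1216.3 = 1·(+164.4) + 1·(+1613.7) + 1·(+158.8) + 2·(-328.0) + U
U = -1216.3 − (+1280.9) = -2497.2 kJ/mol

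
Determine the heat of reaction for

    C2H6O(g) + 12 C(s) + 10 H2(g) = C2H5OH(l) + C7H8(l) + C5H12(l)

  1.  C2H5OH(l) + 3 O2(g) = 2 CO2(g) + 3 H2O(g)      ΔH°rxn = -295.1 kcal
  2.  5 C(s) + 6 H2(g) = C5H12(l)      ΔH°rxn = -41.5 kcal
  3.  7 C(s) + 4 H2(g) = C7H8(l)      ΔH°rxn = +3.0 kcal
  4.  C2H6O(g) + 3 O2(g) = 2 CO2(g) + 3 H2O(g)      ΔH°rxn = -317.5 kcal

ΔH°rxn = -60.9 kcal

eq. 1 reversed (reverse to put C2H5OH(l) on the product side): +295.1 kcal
eq. 2 as written (C5H12(l) already on the product side): -41.5 kcal
eq. 3 as written (C7H8(l) already on the product side): +3.0 kcal
eq. 4 as written (C2H6O(g) already on the reactant side): -317.5 kcal
ΔH°rxn = (+295.1) + (-41.5) + (+3.0) + (-317.5) = -60.9 kcal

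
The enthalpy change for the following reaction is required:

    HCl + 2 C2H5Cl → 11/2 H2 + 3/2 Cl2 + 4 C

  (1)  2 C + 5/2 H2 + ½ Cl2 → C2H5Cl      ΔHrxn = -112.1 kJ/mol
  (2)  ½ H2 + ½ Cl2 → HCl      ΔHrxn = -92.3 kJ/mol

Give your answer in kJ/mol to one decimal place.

ΔHrxn = 316.5 kJ/mol

(1) reversed and × 2 (reverse to put C2H5Cl on the reactant side; ×2 to match 2 C2H5Cl in the target): (-2)·(-112.1) = +224.2 kJ/mol
(2) reversed (HCl must end up as a reactant): +92.3 kJ/mol
Summing the manipulated equations, ΔHrxn = (-2)·(-112.1) + (-1)·(-92.3) = 316.5 kJ/mol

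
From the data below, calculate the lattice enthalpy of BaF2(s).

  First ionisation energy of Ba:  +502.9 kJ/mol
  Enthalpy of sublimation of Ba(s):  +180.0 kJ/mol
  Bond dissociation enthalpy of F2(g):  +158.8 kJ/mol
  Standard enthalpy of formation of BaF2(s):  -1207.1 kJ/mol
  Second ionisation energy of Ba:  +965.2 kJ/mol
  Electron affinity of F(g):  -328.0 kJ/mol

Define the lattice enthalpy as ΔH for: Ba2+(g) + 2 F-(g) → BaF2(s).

U = -2358.0 kJ/mol

ΔHf° = 1·ΔHsub + 1·(ΣIE) + 1·D(F2) + 2·EA + U
-1207.1 = 1·(+180.0) + 1·(+1468.1) + 1·(+158.8) + 2·(-328.0) + U
U = -1207.1 − (+1150.9) = -2358.0 kJ/mol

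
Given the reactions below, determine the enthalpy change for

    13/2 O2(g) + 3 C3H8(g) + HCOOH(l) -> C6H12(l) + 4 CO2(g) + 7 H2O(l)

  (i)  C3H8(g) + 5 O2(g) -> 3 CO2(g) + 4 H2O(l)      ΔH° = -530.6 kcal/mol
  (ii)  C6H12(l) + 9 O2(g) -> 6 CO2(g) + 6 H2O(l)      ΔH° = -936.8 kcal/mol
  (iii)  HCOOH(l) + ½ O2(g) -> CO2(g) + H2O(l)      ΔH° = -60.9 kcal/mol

ΔH° = -715.9 kcal/mol

(i) × 3 (scale by 3 for the 3 C3H8(g)): (3)·(-530.6) = -1591.8 kcal/mol
(ii) reversed (C6H12(l) must end up as a product): +936.8 kcal/mol
(iii) as written (HCOOH(l) already on the reactant side): -60.9 kcal/mol
ΔH° = (-1591.8) + (+936.8) + (-60.9) = -715.9 kcal/mol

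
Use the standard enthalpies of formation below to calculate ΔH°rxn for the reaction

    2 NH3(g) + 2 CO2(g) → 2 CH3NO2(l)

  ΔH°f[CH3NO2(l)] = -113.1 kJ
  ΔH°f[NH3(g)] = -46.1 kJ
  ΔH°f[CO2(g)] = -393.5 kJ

ΔH°rxn = 653.0 kJ

Products: 2·(-113.1) = -226.2
Reactants: 2·(-46.1) + 2·(-393.5) = -879.2
ΔH°rxn = (-226.2) − (-879.2) = 653.0 kJ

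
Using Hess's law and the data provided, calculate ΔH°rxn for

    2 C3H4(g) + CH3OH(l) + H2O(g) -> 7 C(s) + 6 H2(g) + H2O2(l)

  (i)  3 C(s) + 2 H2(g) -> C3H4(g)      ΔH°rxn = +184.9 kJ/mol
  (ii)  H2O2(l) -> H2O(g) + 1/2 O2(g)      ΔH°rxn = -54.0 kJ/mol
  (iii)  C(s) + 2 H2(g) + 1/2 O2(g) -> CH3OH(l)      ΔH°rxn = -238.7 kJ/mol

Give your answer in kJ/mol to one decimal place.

(i) reversed and × 2: (-2)·(+184.9) = -369.8 kJ/mol
(ii) reversed: +54.0 kJ/mol
(iii) reversed: +238.7 kJ/mol
ΔH°rxn = (-2)·(+184.9) + (-1)·(-54.0) + (-1)·(-238.7) = -77.1 kJ/mol

ΔH°rxn = -77.1 kJ/mol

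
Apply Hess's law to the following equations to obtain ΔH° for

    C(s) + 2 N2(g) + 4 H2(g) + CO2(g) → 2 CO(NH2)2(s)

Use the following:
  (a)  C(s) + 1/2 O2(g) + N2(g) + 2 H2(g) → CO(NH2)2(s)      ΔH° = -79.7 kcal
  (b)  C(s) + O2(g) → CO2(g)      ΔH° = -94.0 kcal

(a) × 2: (2)·(-79.7) = -159.4 kcal
(b) reversed: +94.0 kcal
ΔH° = (2)·(-79.7) + (-1)·(-94.0) = -65.4 kcal

ΔH° = -65.4 kcal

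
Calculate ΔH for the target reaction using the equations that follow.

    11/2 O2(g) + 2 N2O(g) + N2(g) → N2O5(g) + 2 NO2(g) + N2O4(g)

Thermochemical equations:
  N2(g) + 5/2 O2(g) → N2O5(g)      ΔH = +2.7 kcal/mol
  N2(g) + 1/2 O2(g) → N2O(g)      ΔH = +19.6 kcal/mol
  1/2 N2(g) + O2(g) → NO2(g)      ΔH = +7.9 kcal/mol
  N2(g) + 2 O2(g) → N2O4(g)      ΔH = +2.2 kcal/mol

equation 1 as written (N2O5(g) already on the product side): +2.7 kcal/mol
equation 2 reversed and × 2 (N2O(g) must end up as a reactant; scale by 2 for the 2 N2O(g)): (-2)·(+19.6) = -39.2 kcal/mol
equation 3 × 2 (×2 to match 2 NO2(g) in the target): (2)·(+7.9) = +15.8 kcal/mol
equation 4 as written (N2O4(g) already on the product side): +2.2 kcal/mol
Summing the manipulated equations, ΔH = (1)·(+2.7) + (-2)·(+19.6) + (2)·(+7.9) + (1)·(+2.2) = -18.5 kcal/mol

ΔH = -18.5 kcal/mol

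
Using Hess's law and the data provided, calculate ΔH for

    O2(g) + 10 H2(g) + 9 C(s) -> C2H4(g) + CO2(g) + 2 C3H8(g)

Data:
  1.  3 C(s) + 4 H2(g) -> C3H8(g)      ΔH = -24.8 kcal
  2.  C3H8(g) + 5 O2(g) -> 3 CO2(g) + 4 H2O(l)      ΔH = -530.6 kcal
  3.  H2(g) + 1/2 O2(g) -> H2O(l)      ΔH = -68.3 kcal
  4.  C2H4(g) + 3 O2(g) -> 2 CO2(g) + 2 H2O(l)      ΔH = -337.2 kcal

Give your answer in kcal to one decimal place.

ΔH = -131.2 kcal

eq. 1 × 3: (3)·(-24.8) = -74.4 kcal
eq. 2 as written: -530.6 kcal
eq. 3 reversed and × 2: (-2)·(-68.3) = +136.6 kcal
eq. 4 reversed: +337.2 kcal
ΔH = (-74.4) + (-530.6) + (+136.6) + (+337.2) = -131.2 kcal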